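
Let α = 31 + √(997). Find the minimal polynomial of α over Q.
m_α(x) = x^2 - 62x - 36

From α - 31 = √(997), squaring gives (α - 31)^2 = 997, i.e. α^2 - 62α + 961 = 997, so α^2 - 62α - 36 = 0. The discriminant of x^2 - 62x - 36 is (-62)^2 - 4·(-36) = 3844 + 144 = 3988, and 4·(997) is not a perfect square in Q since 997 is squarefree and ≠ 1. Hence x^2 - 62x - 36 is irreducible over Q and is the minimal polynomial of α.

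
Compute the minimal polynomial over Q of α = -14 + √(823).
m_α(x) = x^2 + 28x - 627

From α + 14 = √(823), squaring gives (α + 14)^2 = 823, i.e. α^2 + 28α + 196 = 823, so α^2 + 28α - 627 = 0. The discriminant of x^2 + 28x - 627 is (28)^2 - 4·(-627) = 784 + 2508 = 3292, and 4·(823) is not a perfect square in Q since 823 is squarefree and ≠ 1. Hence x^2 + 28x - 627 is irreducible over Q and is the minimal polynomial of α.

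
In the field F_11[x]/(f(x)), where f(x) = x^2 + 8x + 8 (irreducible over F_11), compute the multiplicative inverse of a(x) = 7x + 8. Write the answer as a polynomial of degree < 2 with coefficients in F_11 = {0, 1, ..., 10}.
a(x)^(-1) ≡ 6x + 5 (mod f(x))

Since f is irreducible over F_11, F_11[x]/(f) is a field and a(x) ≠ 0 has an inverse. Apply the extended Euclidean algorithm to f(x) and a(x) in F_11[x]: f(x) = (8x + 3)·a(x) + (6). The last nonzero remainder is the constant 6 = gcd(f, a) in F_11. Back-substituting through the division chain expresses 6 = s(x)·a(x) + t(x)·f(x) with s(x) ≡ 3x + 8 (mod f), so (3x + 8)·a(x) ≡ 6 (mod f). Multiplying by 6^(-1) ≡ 2 in F_11 gives a(x)^(-1) ≡ 2·(3x + 8) ≡ 6x + 5 (mod f). Check: (7x + 8)·(6x + 5) = 9x^2 + 6x + 7 ≡ 1 (mod x^2 + 8x + 8).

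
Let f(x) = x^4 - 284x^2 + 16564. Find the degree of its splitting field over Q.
[K : Q] = 4

Solving the quadratic in x^2: x^2 = (284 ± √(284^2 - 4·16564))/2 = (284 ± √14400)/2 = (284 ± 120)/2, giving x^2 = 202 or x^2 = 82. So f(x) = (x^2 - 202)(x^2 - 82) and the roots of f are ±√202, ±√82. Hence the splitting field is K = Q(√202, √82). Since 202 and 82 are distinct squarefree integers > 1, their product 16564 is not a perfect square, so √82 ∉ Q(√202). By the tower law [K:Q] = [Q(√202,√82):Q(√202)] · [Q(√202):Q] = 2 · 2 = 4.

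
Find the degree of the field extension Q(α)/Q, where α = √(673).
[Q(α):Q] = 2

[Q(α):Q] equals the degree of the minimal polynomial of α. Here α^2 = 673 and x^2 - 673 is irreducible (d = 673 is squarefree, ≠ 1, hence not a square), so deg(m_α) = 2. Thus [Q(α):Q] = 2.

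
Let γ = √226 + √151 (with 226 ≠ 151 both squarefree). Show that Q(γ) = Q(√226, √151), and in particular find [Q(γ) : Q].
[Q(γ) : Q] = 4 (equivalently, Q(γ) = Q(√226, √151))

Obviously Q(γ) ⊆ Q(√226, √151), and [Q(√226, √151):Q] = 4 (since 226, 151 are distinct squarefree integers > 1 with 34126 not a perfect square). To show equality we compute the minimal polynomial of γ. From γ = √226 + √151: γ^2 = 226 + 2√(34126) + 151 = 377 + 2√(34126), so γ^2 - 377 = 2√(34126); squaring, (γ^2 - 377)^2 = 4·34126, i.e. γ^4 - 754γ^2 + 142129 - 136504 = 0, i.e. γ^4 - 754γ^2 + 5625 = 0. So γ is a root of x^4 - 754x^2 + 5625. This polynomial is irreducible over Q: it has no rational root (each ±√226 ± √151 is irrational), and any factorization into two quadratics over Q would force √(34126) ∈ Q (pairing opposite roots) or √226, √151 ∈ Q (other pairings), all impossible. Hence [Q(γ):Q] = 4 = [Q(√226, √151):Q], so Q(γ) = Q(√226, √151).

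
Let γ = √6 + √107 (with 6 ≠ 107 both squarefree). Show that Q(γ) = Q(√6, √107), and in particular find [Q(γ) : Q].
[Q(γ) : Q] = 4 (equivalently, Q(γ) = Q(√6, √107))

Obviously Q(γ) ⊆ Q(√6, √107), and [Q(√6, √107):Q] = 4 (since 6, 107 are distinct squarefree integers > 1 with 642 not a perfect square). To show equality we compute the minimal polynomial of γ. From γ = √6 + √107: γ^2 = 6 + 2√(642) + 107 = 113 + 2√(642), so γ^2 - 113 = 2√(642); squaring, (γ^2 - 113)^2 = 4·642, i.e. γ^4 - 226γ^2 + 12769 - 2568 = 0, i.e. γ^4 - 226γ^2 + 10201 = 0. So γ is a root of x^4 - 226x^2 + 10201. This polynomial is irreducible over Q: it has no rational root (each ±√6 ± √107 is irrational), and any factorization into two quadratics over Q would force √(642) ∈ Q (pairing opposite roots) or √6, √107 ∈ Q (other pairings), all impossible. Hence [Q(γ):Q] = 4 = [Q(√6, √107):Q], so Q(γ) = Q(√6, √107).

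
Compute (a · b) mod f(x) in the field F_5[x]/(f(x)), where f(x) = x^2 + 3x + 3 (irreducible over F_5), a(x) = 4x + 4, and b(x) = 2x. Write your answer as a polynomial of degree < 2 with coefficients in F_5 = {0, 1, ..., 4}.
a · b ≡ 4x + 1 (mod f(x))

Multiply in F_5[x]: a(x)·b(x) = (4x + 4)·(2x) = 3x^2 + 3x. This has degree ≥ 2, so divide by f(x) over F_5: 3x^2 + 3x = (3)·(x^2 + 3x + 3) + (4x + 1). Hence a·b ≡ 4x + 1 (mod f). (F_5[x]/(f) is a field with 5^2 = 25 elements since f is irreducible of degree 2.)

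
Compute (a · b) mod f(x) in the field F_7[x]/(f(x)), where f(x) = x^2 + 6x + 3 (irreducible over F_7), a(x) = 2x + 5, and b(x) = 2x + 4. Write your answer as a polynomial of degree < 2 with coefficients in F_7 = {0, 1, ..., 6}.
a · b ≡ x + 1 (mod f(x))

Multiply in F_7[x]: a(x)·b(x) = (2x + 5)·(2x + 4) = 4x^2 + 4x + 6. This has degree ≥ 2, so divide by f(x) over F_7: 4x^2 + 4x + 6 = (4)·(x^2 + 6x + 3) + (x + 1). Hence a·b ≡ x + 1 (mod f). (F_7[x]/(f) is a field with 7^2 = 49 elements since f is irreducible of degree 2.)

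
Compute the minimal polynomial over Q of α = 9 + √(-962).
m_α(x) = x^2 - 18x + 1043

From α - 9 = √(-962), squaring gives (α - 9)^2 = -962, i.e. α^2 - 18α + 81 = -962, so α^2 - 18α + 1043 = 0. The discriminant of x^2 - 18x + 1043 is (-18)^2 - 4·(1043) = 324 - 4172 = -3848, and 4·(-962) is not a perfect square in Q since -962 is squarefree and ≠ 1. Hence x^2 - 18x + 1043 is irreducible over Q and is the minimal polynomial of α.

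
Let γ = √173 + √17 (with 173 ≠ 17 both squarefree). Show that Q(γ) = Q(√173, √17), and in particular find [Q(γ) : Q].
[Q(γ) : Q] = 4 (equivalently, Q(γ) = Q(√173, √17))

Obviously Q(γ) ⊆ Q(√173, √17), and [Q(√173, √17):Q] = 4 (since 173, 17 are distinct squarefree integers > 1 with 2941 not a perfect square). To show equality we compute the minimal polynomial of γ. From γ = √173 + √17: γ^2 = 173 + 2√(2941) + 17 = 190 + 2√(2941), so γ^2 - 190 = 2√(2941); squaring, (γ^2 - 190)^2 = 4·2941, i.e. γ^4 - 380γ^2 + 36100 - 11764 = 0, i.e. γ^4 - 380γ^2 + 24336 = 0. So γ is a root of x^4 - 380x^2 + 24336. This polynomial is irreducible over Q: it has no rational root (each ±√173 ± √17 is irrational), and any factorization into two quadratics over Q would force √(2941) ∈ Q (pairing opposite roots) or √173, √17 ∈ Q (other pairings), all impossible. Hence [Q(γ):Q] = 4 = [Q(√173, √17):Q], so Q(γ) = Q(√173, √17).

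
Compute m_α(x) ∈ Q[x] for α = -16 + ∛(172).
m_α(x) = x^3 + 48x^2 + 768x + 3924

Set β = α + 16 = ∛(172), so β^3 = 172. Then (α + 16)^3 - 172 = 0, i.e. α is a root of g(x) = (x + 16)^3 - 172 = x^3 + 48x^2 + 768x + 3924. Since g(x) = h(x + 16) where h(x) = x^3 - 172, and h is irreducible over Q (because 172 is not a perfect cube, so h has no rational root, and a monic cubic with no rational root is irreducible), g is also irreducible (irreducibility is preserved under the substitution x → x + 16). Hence m_α(x) = x^3 + 48x^2 + 768x + 3924.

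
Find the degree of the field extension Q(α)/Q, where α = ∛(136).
[Q(α):Q] = 3

The minimal polynomial of α is x^3 - 136, irreducible over Q since 136 is not a perfect cube (so x^3 - 136 has no rational root). Hence [Q(α):Q] = deg(m_α) = 3.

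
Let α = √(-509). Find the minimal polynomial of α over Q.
m_α(x) = x^2 + 509

α satisfies α^2 + 509 = 0, so x^2 + 509 annihilates α. Since d = -509 is squarefree and ≠ 1, it is not a perfect square in Q, so x^2 + 509 has no rational root and is therefore irreducible over Q (a degree-2 polynomial over a field is irreducible iff it has no root). Hence m_α(x) = x^2 + 509.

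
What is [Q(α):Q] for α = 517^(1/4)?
[Q(α):Q] = 4

α is a root of x^4 - 517. By Eisenstein's criterion at the prime p = 11 (which divides the constant term 517 but p^2 = 121 does not, since 517 is squarefree), x^4 - 517 is irreducible over Q. Hence [Q(α):Q] = 4.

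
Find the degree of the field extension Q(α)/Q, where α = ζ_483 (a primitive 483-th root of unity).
[Q(α):Q] = 264

The minimal polynomial of ζ_483 over Q is the 483-th cyclotomic polynomial Φ_483(x), which is irreducible over Q and has degree φ(483) = 264. Hence [Q(α):Q] = φ(483) = 264.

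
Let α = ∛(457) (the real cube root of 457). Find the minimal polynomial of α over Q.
m_α(x) = x^3 - 457

α satisfies α^3 = 457, so x^3 - 457 annihilates α. By the rational root test, a rational root p/q (in lowest terms) of x^3 - 457 would satisfy p^3 = 457 q^3, forcing q = 1 and p^3 = 457; but 457 is not a perfect cube, contradiction. A monic cubic over Q with no rational root is irreducible (any nontrivial factorization would include a linear factor). Hence x^3 - 457 is the minimal polynomial of α, and in particular [Q(α):Q] = 3.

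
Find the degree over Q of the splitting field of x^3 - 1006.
[K : Q] = 6

The roots of x^3 - 1006 are ∛1006, ω∛1006, ω^2∛1006 where ω = e^(2πi/3) is a primitive cube root of unity, so K = Q(∛1006, ω). Now [Q(∛1006):Q] = 3 (since 1006 is not a perfect cube, x^3 - 1006 is irreducible) and [Q(ω):Q] = 2. Both 2 and 3 divide [K:Q], and [K:Q] ≤ 3·2 = 6, so [K:Q] = 6. (Equivalently: Q(∛1006) ⊂ R but ω ∉ R, so [K : Q(∛1006)] = 2.)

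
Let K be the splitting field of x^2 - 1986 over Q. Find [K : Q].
[K : Q] = 2

f(x) = x^2 - 1986 factors as (x - √1986)(x + √1986). The splitting field is K = Q(√1986). Since 1986 is squarefree and > 1, it is not a perfect square, so x^2 - 1986 is irreducible over Q and [Q(√1986) : Q] = 2. Hence [K : Q] = 2.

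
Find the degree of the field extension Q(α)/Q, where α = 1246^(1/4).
[Q(α):Q] = 4

α is a root of x^4 - 1246. By Eisenstein's criterion at the prime p = 2 (which divides the constant term 1246 but p^2 = 4 does not, since 1246 is squarefree), x^4 - 1246 is irreducible over Q. Hence [Q(α):Q] = 4.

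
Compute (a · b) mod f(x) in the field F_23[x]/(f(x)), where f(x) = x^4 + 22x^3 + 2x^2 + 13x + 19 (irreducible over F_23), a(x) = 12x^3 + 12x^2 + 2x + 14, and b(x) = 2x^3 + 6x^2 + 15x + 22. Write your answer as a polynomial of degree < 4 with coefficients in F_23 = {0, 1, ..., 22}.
a · b ≡ 7x^3 + 6x^2 + 12x + 10 (mod f(x))

Multiply in F_23[x]: a(x)·b(x) = (12x^3 + 12x^2 + 2x + 14)·(2x^3 + 6x^2 + 15x + 22) = x^6 + 4x^5 + 3x^4 + x^3 + 10x^2 + x + 9. This has degree ≥ 4, so divide by f(x) over F_23: x^6 + 4x^5 + 3x^4 + x^3 + 10x^2 + x + 9 = (x^2 + 5x + 6)·(x^4 + 22x^3 + 2x^2 + 13x + 19) + (7x^3 + 6x^2 + 12x + 10). Hence a·b ≡ 7x^3 + 6x^2 + 12x + 10 (mod f). (F_23[x]/(f) is a field with 23^4 = 279841 elements since f is irreducible of degree 4.)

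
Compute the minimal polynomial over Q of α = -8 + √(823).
m_α(x) = x^2 + 16x - 759

From α + 8 = √(823), squaring gives (α + 8)^2 = 823, i.e. α^2 + 16α + 64 = 823, so α^2 + 16α - 759 = 0. The discriminant of x^2 + 16x - 759 is (16)^2 - 4·(-759) = 256 + 3036 = 3292, and 4·(823) is not a perfect square in Q since 823 is squarefree and ≠ 1. Hence x^2 + 16x - 759 is irreducible over Q and is the minimal polynomial of α.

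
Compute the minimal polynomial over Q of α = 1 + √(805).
m_α(x) = x^2 - 2x - 804

From α - 1 = √(805), squaring gives (α - 1)^2 = 805, i.e. α^2 - 2α + 1 = 805, so α^2 - 2α - 804 = 0. The discriminant of x^2 - 2x - 804 is (-2)^2 - 4·(-804) = 4 + 3216 = 3220, and 4·(805) is not a perfect square in Q since 805 is squarefree and ≠ 1. Hence x^2 - 2x - 804 is irreducible over Q and is the minimal polynomial of α.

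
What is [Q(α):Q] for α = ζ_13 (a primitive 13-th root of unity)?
[Q(α):Q] = 12

The minimal polynomial of ζ_13 over Q is the 13-th cyclotomic polynomial Φ_13(x), which is irreducible over Q and has degree φ(13) = 12. Hence [Q(α):Q] = φ(13) = 12.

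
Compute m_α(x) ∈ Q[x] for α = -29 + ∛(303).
m_α(x) = x^3 + 87x^2 + 2523x + 24086

Set β = α + 29 = ∛(303), so β^3 = 303. Then (α + 29)^3 - 303 = 0, i.e. α is a root of g(x) = (x + 29)^3 - 303 = x^3 + 87x^2 + 2523x + 24086. Since g(x) = h(x + 29) where h(x) = x^3 - 303, and h is irreducible over Q (because 303 is not a perfect cube, so h has no rational root, and a monic cubic with no rational root is irreducible), g is also irreducible (irreducibility is preserved under the substitution x → x + 29). Hence m_α(x) = x^3 + 87x^2 + 2523x + 24086.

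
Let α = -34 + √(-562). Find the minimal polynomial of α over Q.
m_α(x) = x^2 + 68x + 1718

From α + 34 = √(-562), squaring gives (α + 34)^2 = -562, i.e. α^2 + 68α + 1156 = -562, so α^2 + 68α + 1718 = 0. The discriminant of x^2 + 68x + 1718 is (68)^2 - 4·(1718) = 4624 - 6872 = -2248, and 4·(-562) is not a perfect square in Q since -562 is squarefree and ≠ 1. Hence x^2 + 68x + 1718 is irreducible over Q and is the minimal polynomial of α.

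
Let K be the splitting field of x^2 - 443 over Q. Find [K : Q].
[K : Q] = 2

f(x) = x^2 - 443 factors as (x - √443)(x + √443). The splitting field is K = Q(√443). Since 443 is squarefree and > 1, it is not a perfect square, so x^2 - 443 is irreducible over Q and [Q(√443) : Q] = 2. Hence [K : Q] = 2.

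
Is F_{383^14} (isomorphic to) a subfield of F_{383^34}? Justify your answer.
No: F_{383^14} is not a subfield of F_{383^34}

F_{p^m} embeds in F_{p^n} iff m | n. Here 14 ∤ 34 (since 34 = 2·14 + 6 with remainder 6 ≠ 0), so F_{383^14} is not a subfield of F_{383^34}. Equivalently: if it were, the tower law would give 14 = [F_{383^14}:F_383] dividing [F_{383^34}:F_383] = 34, contradiction.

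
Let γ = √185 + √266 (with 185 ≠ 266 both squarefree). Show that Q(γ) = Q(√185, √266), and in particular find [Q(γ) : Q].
[Q(γ) : Q] = 4 (equivalently, Q(γ) = Q(√185, √266))

Obviously Q(γ) ⊆ Q(√185, √266), and [Q(√185, √266):Q] = 4 (since 185, 266 are distinct squarefree integers > 1 with 49210 not a perfect square). To show equality we compute the minimal polynomial of γ. From γ = √185 + √266: γ^2 = 185 + 2√(49210) + 266 = 451 + 2√(49210), so γ^2 - 451 = 2√(49210); squaring, (γ^2 - 451)^2 = 4·49210, i.e. γ^4 - 902γ^2 + 203401 - 196840 = 0, i.e. γ^4 - 902γ^2 + 6561 = 0. So γ is a root of x^4 - 902x^2 + 6561. This polynomial is irreducible over Q: it has no rational root (each ±√185 ± √266 is irrational), and any factorization into two quadratics over Q would force √(49210) ∈ Q (pairing opposite roots) or √185, √266 ∈ Q (other pairings), all impossible. Hence [Q(γ):Q] = 4 = [Q(√185, √266):Q], so Q(γ) = Q(√185, √266).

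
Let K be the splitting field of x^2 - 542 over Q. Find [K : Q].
[K : Q] = 2

f(x) = x^2 - 542 factors as (x - √542)(x + √542). The splitting field is K = Q(√542). Since 542 is squarefree and > 1, it is not a perfect square, so x^2 - 542 is irreducible over Q and [Q(√542) : Q] = 2. Hence [K : Q] = 2.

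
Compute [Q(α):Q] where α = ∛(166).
[Q(α):Q] = 3

The minimal polynomial of α is x^3 - 166, irreducible over Q since 166 is not a perfect cube (so x^3 - 166 has no rational root). Hence [Q(α):Q] = deg(m_α) = 3.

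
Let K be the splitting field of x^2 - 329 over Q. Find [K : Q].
[K : Q] = 2

f(x) = x^2 - 329 factors as (x - √329)(x + √329). The splitting field is K = Q(√329). Since 329 is squarefree and > 1, it is not a perfect square, so x^2 - 329 is irreducible over Q and [Q(√329) : Q] = 2. Hence [K : Q] = 2.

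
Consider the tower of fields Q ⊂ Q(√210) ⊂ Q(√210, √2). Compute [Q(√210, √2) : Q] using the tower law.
[Q(√210, √2) : Q] = 4

[Q(√210):Q] = 2 (min poly x^2 - 210, irreducible since 210 is squarefree > 1). For the top step, suppose √2 ∈ Q(√210), say √2 = c + d√210 with c, d ∈ Q. Squaring: 2 = c^2 + 210d^2 + 2cd√210. Since √210 ∉ Q this forces 2cd = 0. If d = 0 then √2 = c ∈ Q, contradicting 2 squarefree > 1. If c = 0 then 2 = 210d^2, so 210·2 = (210d)^2 is a perfect square in Q — but 210·2 = 420 is not a perfect square (since 210 and 2 are distinct squarefree integers). Contradiction. Hence √2 ∉ Q(√210), so x^2 - 2 stays irreducible over Q(√210) and [Q(√210, √2) : Q(√210)] = 2. By the tower law, [Q(√210, √2) : Q] = 2 · 2 = 4.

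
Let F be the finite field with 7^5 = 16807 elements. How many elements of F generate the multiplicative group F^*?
There are φ(16806) = 5600 primitive elements

F_q^* is cyclic of order q - 1 = 16806. A cyclic group of order m has exactly φ(m) generators. Here m = 16806 = 2 · 3 · 2801, so the number of primitive elements is φ(16806) = 5600.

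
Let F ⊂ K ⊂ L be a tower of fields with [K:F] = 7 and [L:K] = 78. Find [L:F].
[L:F] = 546

The tower law says that for any tower of field extensions F ⊂ K ⊂ L with finite degrees, [L:F] = [L:K] · [K:F]. Here this gives [L:F] = 78 · 7 = 546.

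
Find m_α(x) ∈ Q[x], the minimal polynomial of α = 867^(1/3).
m_α(x) = x^3 - 867

α satisfies α^3 = 867, so x^3 - 867 annihilates α. By the rational root test, a rational root p/q (in lowest terms) of x^3 - 867 would satisfy p^3 = 867 q^3, forcing q = 1 and p^3 = 867; but 867 is not a perfect cube, contradiction. A monic cubic over Q with no rational root is irreducible (any nontrivial factorization would include a linear factor). Hence x^3 - 867 is the minimal polynomial of α, and in particular [Q(α):Q] = 3.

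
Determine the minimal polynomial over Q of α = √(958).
m_α(x) = x^2 - 958

α satisfies α^2 - 958 = 0, so x^2 - 958 annihilates α. Since d = 958 is squarefree and ≠ 1, it is not a perfect square in Q, so x^2 - 958 has no rational root and is therefore irreducible over Q (a degree-2 polynomial over a field is irreducible iff it has no root). Hence m_α(x) = x^2 - 958.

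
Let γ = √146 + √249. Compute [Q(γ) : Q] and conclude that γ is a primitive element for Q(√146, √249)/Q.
[Q(γ) : Q] = 4 (equivalently, Q(γ) = Q(√146, √249))

Obviously Q(γ) ⊆ Q(√146, √249), and [Q(√146, √249):Q] = 4 (since 146, 249 are distinct squarefree integers > 1 with 36354 not a perfect square). To show equality we compute the minimal polynomial of γ. From γ = √146 + √249: γ^2 = 146 + 2√(36354) + 249 = 395 + 2√(36354), so γ^2 - 395 = 2√(36354); squaring, (γ^2 - 395)^2 = 4·36354, i.e. γ^4 - 790γ^2 + 156025 - 145416 = 0, i.e. γ^4 - 790γ^2 + 10609 = 0. So γ is a root of x^4 - 790x^2 + 10609. This polynomial is irreducible over Q: it has no rational root (each ±√146 ± √249 is irrational), and any factorization into two quadratics over Q would force √(36354) ∈ Q (pairing opposite roots) or √146, √249 ∈ Q (other pairings), all impossible. Hence [Q(γ):Q] = 4 = [Q(√146, √249):Q], so Q(γ) = Q(√146, √249).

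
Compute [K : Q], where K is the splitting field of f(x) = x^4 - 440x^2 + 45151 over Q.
[K : Q] = 4

Solving the quadratic in x^2: x^2 = (440 ± √(440^2 - 4·45151))/2 = (440 ± √12996)/2 = (440 ± 114)/2, giving x^2 = 163 or x^2 = 277. So f(x) = (x^2 - 163)(x^2 - 277) and the roots of f are ±√163, ±√277. Hence the splitting field is K = Q(√163, √277). Since 163 and 277 are distinct squarefree integers > 1, their product 45151 is not a perfect square, so √277 ∉ Q(√163). By the tower law [K:Q] = [Q(√163,√277):Q(√163)] · [Q(√163):Q] = 2 · 2 = 4.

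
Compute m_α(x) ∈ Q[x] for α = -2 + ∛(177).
m_α(x) = x^3 + 6x^2 + 12x - 169

Set β = α + 2 = ∛(177), so β^3 = 177. Then (α + 2)^3 - 177 = 0, i.e. α is a root of g(x) = (x + 2)^3 - 177 = x^3 + 6x^2 + 12x - 169. Since g(x) = h(x + 2) where h(x) = x^3 - 177, and h is irreducible over Q (because 177 is not a perfect cube, so h has no rational root, and a monic cubic with no rational root is irreducible), g is also irreducible (irreducibility is preserved under the substitution x → x + 2). Hence m_α(x) = x^3 + 6x^2 + 12x - 169.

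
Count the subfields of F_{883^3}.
F_{883^3} has 2 subfields

The subfields of F_{p^n} are exactly the fields F_{p^d} for d | n (each is the fixed field of the unique index-d subgroup of Gal(F_{p^n}/F_p) ≅ Z/nZ). The divisors of n = 3 are {1, 3}, giving 2 subfields: F_{883^1}, F_{883^3}.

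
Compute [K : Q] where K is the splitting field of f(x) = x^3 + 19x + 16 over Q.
[K : Q] = 6

By the rational root test, any rational root of the monic integer polynomial f(x) = x^3 + 19x + 16 must be an integer dividing the constant term 16, i.e. one of ±{1, 2, 4, 8, 16}. Evaluating: f(1) = 36, f(-1) = -4, f(2) = 62, f(-2) = -30, f(4) = 156, f(-4) = -124, f(8) = 680, f(-8) = -648, f(16) = 4416, f(-16) = -4384; none is 0, so f has no rational root and is therefore irreducible over Q (a cubic with no linear factor over a field is irreducible). For an irreducible cubic, the Galois group is A_3 or S_3 according as the discriminant disc(f) = -4a^3 - 27b^2 = -4·(19)^3 - 27·(16)^2 = -34348 is or is not a square in Q. Here disc(f) = -34348 is not a perfect square in Q, so the Galois group of f over Q is not contained in A_3 and must be all of S_3. The splitting field has degree |S_3| = 6 over Q, so [K : Q] = 6.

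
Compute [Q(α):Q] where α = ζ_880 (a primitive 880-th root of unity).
[Q(α):Q] = 320

The minimal polynomial of ζ_880 over Q is the 880-th cyclotomic polynomial Φ_880(x), which is irreducible over Q and has degree φ(880) = 320. Hence [Q(α):Q] = φ(880) = 320.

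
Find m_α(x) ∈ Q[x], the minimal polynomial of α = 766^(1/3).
m_α(x) = x^3 - 766

α satisfies α^3 = 766, so x^3 - 766 annihilates α. By the rational root test, a rational root p/q (in lowest terms) of x^3 - 766 would satisfy p^3 = 766 q^3, forcing q = 1 and p^3 = 766; but 766 is not a perfect cube, contradiction. A monic cubic over Q with no rational root is irreducible (any nontrivial factorization would include a linear factor). Hence x^3 - 766 is the minimal polynomial of α, and in particular [Q(α):Q] = 3.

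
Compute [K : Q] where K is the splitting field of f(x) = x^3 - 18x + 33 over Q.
[K : Q] = 6

By the rational root test, any rational root of the monic integer polynomial f(x) = x^3 - 18x + 33 must be an integer dividing the constant term 33, i.e. one of ±{1, 3, 11, 33}. Evaluating: f(1) = 16, f(-1) = 50, f(3) = 6, f(-3) = 60, f(11) = 1166, f(-11) = -1100, f(33) = 35376, f(-33) = -35310; none is 0, so f has no rational root and is therefore irreducible over Q (a cubic with no linear factor over a field is irreducible). For an irreducible cubic, the Galois group is A_3 or S_3 according as the discriminant disc(f) = -4a^3 - 27b^2 = -4·(-18)^3 - 27·(33)^2 = -6075 is or is not a square in Q. Here disc(f) = -6075 is not a perfect square in Q, so the Galois group of f over Q is not contained in A_3 and must be all of S_3. The splitting field has degree |S_3| = 6 over Q, so [K : Q] = 6.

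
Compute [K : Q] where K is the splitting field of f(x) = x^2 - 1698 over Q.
[K : Q] = 2

f(x) = x^2 - 1698 factors as (x - √1698)(x + √1698). The splitting field is K = Q(√1698). Since 1698 is squarefree and > 1, it is not a perfect square, so x^2 - 1698 is irreducible over Q and [Q(√1698) : Q] = 2. Hence [K : Q] = 2.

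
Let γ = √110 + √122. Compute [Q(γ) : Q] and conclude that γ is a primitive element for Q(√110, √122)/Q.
[Q(γ) : Q] = 4 (equivalently, Q(γ) = Q(√110, √122))

Obviously Q(γ) ⊆ Q(√110, √122), and [Q(√110, √122):Q] = 4 (since 110, 122 are distinct squarefree integers > 1 with 13420 not a perfect square). To show equality we compute the minimal polynomial of γ. From γ = √110 + √122: γ^2 = 110 + 2√(13420) + 122 = 232 + 2√(13420), so γ^2 - 232 = 2√(13420); squaring, (γ^2 - 232)^2 = 4·13420, i.e. γ^4 - 464γ^2 + 53824 - 53680 = 0, i.e. γ^4 - 464γ^2 + 144 = 0. So γ is a root of x^4 - 464x^2 + 144. This polynomial is irreducible over Q: it has no rational root (each ±√110 ± √122 is irrational), and any factorization into two quadratics over Q would force √(13420) ∈ Q (pairing opposite roots) or √110, √122 ∈ Q (other pairings), all impossible. Hence [Q(γ):Q] = 4 = [Q(√110, √122):Q], so Q(γ) = Q(√110, √122).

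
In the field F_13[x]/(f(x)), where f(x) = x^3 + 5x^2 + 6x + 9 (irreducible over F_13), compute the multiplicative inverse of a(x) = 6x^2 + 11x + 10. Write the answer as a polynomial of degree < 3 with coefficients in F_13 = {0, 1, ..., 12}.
a(x)^(-1) ≡ 6x^2 + 2x + 11 (mod f(x))

Since f is irreducible over F_13, F_13[x]/(f) is a field and a(x) ≠ 0 has an inverse. Apply the extended Euclidean algorithm to f(x) and a(x) in F_13[x]: f(x) = (11x + 11)·a(x) + (9x + 3);  a(x) = (5x + 1)·(9x + 3) + (7). The last nonzero remainder is the constant 7 = gcd(f, a) in F_13. Back-substituting through the division chain expresses 7 = s(x)·a(x) + t(x)·f(x) with s(x) ≡ 3x^2 + x + 12 (mod f), so (3x^2 + x + 12)·a(x) ≡ 7 (mod f). Multiplying by 7^(-1) ≡ 2 in F_13 gives a(x)^(-1) ≡ 2·(3x^2 + x + 12) ≡ 6x^2 + 2x + 11 (mod f). Check: (6x^2 + 11x + 10)·(6x^2 + 2x + 11) = 10x^4 + 5x^2 + 11x + 6 ≡ 1 (mod x^3 + 5x^2 + 6x + 9).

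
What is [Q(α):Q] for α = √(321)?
[Q(α):Q] = 2

[Q(α):Q] equals the degree of the minimal polynomial of α. Here α^2 = 321 and x^2 - 321 is irreducible (d = 321 is squarefree, ≠ 1, hence not a square), so deg(m_α) = 2. Thus [Q(α):Q] = 2.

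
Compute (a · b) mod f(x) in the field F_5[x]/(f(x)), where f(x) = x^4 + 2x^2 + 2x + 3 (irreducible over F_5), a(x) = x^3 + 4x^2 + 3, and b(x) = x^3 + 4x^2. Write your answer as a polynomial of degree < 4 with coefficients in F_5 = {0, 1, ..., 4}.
a · b ≡ 3x + 3 (mod f(x))

Multiply in F_5[x]: a(x)·b(x) = (x^3 + 4x^2 + 3)·(x^3 + 4x^2) = x^6 + 3x^5 + x^4 + 3x^3 + 2x^2. This has degree ≥ 4, so divide by f(x) over F_5: x^6 + 3x^5 + x^4 + 3x^3 + 2x^2 = (x^2 + 3x + 4)·(x^4 + 2x^2 + 2x + 3) + (3x + 3). Hence a·b ≡ 3x + 3 (mod f). (F_5[x]/(f) is a field with 5^4 = 625 elements since f is irreducible of degree 4.)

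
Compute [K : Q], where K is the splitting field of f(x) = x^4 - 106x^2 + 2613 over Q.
[K : Q] = 4

Solving the quadratic in x^2: x^2 = (106 ± √(106^2 - 4·2613))/2 = (106 ± √784)/2 = (106 ± 28)/2, giving x^2 = 67 or x^2 = 39. So f(x) = (x^2 - 67)(x^2 - 39) and the roots of f are ±√67, ±√39. Hence the splitting field is K = Q(√67, √39). Since 67 and 39 are distinct squarefree integers > 1, their product 2613 is not a perfect square, so √39 ∉ Q(√67). By the tower law [K:Q] = [Q(√67,√39):Q(√67)] · [Q(√67):Q] = 2 · 2 = 4.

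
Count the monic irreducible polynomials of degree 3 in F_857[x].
There are 209807312 monic irreducible polynomials of degree 3 over F_857

Each element of F_{857^3} that lies in no proper subfield is a root of exactly one monic irreducible of degree 3 over F_857, and each such polynomial has 3 distinct roots in F_{857^3}. By Möbius inversion the count is N_857(3) = (1/3) Σ_{d|3} μ(3/d) · 857^d = (1/3)(μ(3)·857^1 + μ(1)·857^3) = 629421936/3 = 209807312.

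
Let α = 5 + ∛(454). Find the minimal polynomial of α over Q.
m_α(x) = x^3 - 15x^2 + 75x - 579

Set β = α - 5 = ∛(454), so β^3 = 454. Then (α - 5)^3 - 454 = 0, i.e. α is a root of g(x) = (x - 5)^3 - 454 = x^3 - 15x^2 + 75x - 579. Since g(x) = h(x - 5) where h(x) = x^3 - 454, and h is irreducible over Q (because 454 is not a perfect cube, so h has no rational root, and a monic cubic with no rational root is irreducible), g is also irreducible (irreducibility is preserved under the substitution x → x - 5). Hence m_α(x) = x^3 - 15x^2 + 75x - 579.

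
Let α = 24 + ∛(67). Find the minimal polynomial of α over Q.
m_α(x) = x^3 - 72x^2 + 1728x - 13891

Set β = α - 24 = ∛(67), so β^3 = 67. Then (α - 24)^3 - 67 = 0, i.e. α is a root of g(x) = (x - 24)^3 - 67 = x^3 - 72x^2 + 1728x - 13891. Since g(x) = h(x - 24) where h(x) = x^3 - 67, and h is irreducible over Q (because 67 is not a perfect cube, so h has no rational root, and a monic cubic with no rational root is irreducible), g is also irreducible (irreducibility is preserved under the substitution x → x - 24). Hence m_α(x) = x^3 - 72x^2 + 1728x - 13891.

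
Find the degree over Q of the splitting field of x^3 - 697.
[K : Q] = 6

The roots of x^3 - 697 are ∛697, ω∛697, ω^2∛697 where ω = e^(2πi/3) is a primitive cube root of unity, so K = Q(∛697, ω). Now [Q(∛697):Q] = 3 (since 697 is not a perfect cube, x^3 - 697 is irreducible) and [Q(ω):Q] = 2. Both 2 and 3 divide [K:Q], and [K:Q] ≤ 3·2 = 6, so [K:Q] = 6. (Equivalently: Q(∛697) ⊂ R but ω ∉ R, so [K : Q(∛697)] = 2.)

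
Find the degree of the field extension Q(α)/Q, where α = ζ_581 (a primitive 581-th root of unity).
[Q(α):Q] = 492

The minimal polynomial of ζ_581 over Q is the 581-th cyclotomic polynomial Φ_581(x), which is irreducible over Q and has degree φ(581) = 492. Hence [Q(α):Q] = φ(581) = 492.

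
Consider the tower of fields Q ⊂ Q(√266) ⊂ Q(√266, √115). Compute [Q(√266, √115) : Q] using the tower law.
[Q(√266, √115) : Q] = 4

[Q(√266):Q] = 2 (min poly x^2 - 266, irreducible since 266 is squarefree > 1). For the top step, suppose √115 ∈ Q(√266), say √115 = c + d√266 with c, d ∈ Q. Squaring: 115 = c^2 + 266d^2 + 2cd√266. Since √266 ∉ Q this forces 2cd = 0. If d = 0 then √115 = c ∈ Q, contradicting 115 squarefree > 1. If c = 0 then 115 = 266d^2, so 266·115 = (266d)^2 is a perfect square in Q — but 266·115 = 30590 is not a perfect square (since 266 and 115 are distinct squarefree integers). Contradiction. Hence √115 ∉ Q(√266), so x^2 - 115 stays irreducible over Q(√266) and [Q(√266, √115) : Q(√266)] = 2. By the tower law, [Q(√266, √115) : Q] = 2 · 2 = 4.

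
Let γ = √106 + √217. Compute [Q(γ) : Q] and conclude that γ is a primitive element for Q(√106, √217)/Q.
[Q(γ) : Q] = 4 (equivalently, Q(γ) = Q(√106, √217))

Obviously Q(γ) ⊆ Q(√106, √217), and [Q(√106, √217):Q] = 4 (since 106, 217 are distinct squarefree integers > 1 with 23002 not a perfect square). To show equality we compute the minimal polynomial of γ. From γ = √106 + √217: γ^2 = 106 + 2√(23002) + 217 = 323 + 2√(23002), so γ^2 - 323 = 2√(23002); squaring, (γ^2 - 323)^2 = 4·23002, i.e. γ^4 - 646γ^2 + 104329 - 92008 = 0, i.e. γ^4 - 646γ^2 + 12321 = 0. So γ is a root of x^4 - 646x^2 + 12321. This polynomial is irreducible over Q: it has no rational root (each ±√106 ± √217 is irrational), and any factorization into two quadratics over Q would force √(23002) ∈ Q (pairing opposite roots) or √106, √217 ∈ Q (other pairings), all impossible. Hence [Q(γ):Q] = 4 = [Q(√106, √217):Q], so Q(γ) = Q(√106, √217).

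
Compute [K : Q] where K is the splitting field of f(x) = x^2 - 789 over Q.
[K : Q] = 2

f(x) = x^2 - 789 factors as (x - √789)(x + √789). The splitting field is K = Q(√789). Since 789 is squarefree and > 1, it is not a perfect square, so x^2 - 789 is irreducible over Q and [Q(√789) : Q] = 2. Hence [K : Q] = 2.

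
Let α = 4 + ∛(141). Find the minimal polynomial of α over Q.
m_α(x) = x^3 - 12x^2 + 48x - 205

Set β = α - 4 = ∛(141), so β^3 = 141. Then (α - 4)^3 - 141 = 0, i.e. α is a root of g(x) = (x - 4)^3 - 141 = x^3 - 12x^2 + 48x - 205. Since g(x) = h(x - 4) where h(x) = x^3 - 141, and h is irreducible over Q (because 141 is not a perfect cube, so h has no rational root, and a monic cubic with no rational root is irreducible), g is also irreducible (irreducibility is preserved under the substitution x → x - 4). Hence m_α(x) = x^3 - 12x^2 + 48x - 205.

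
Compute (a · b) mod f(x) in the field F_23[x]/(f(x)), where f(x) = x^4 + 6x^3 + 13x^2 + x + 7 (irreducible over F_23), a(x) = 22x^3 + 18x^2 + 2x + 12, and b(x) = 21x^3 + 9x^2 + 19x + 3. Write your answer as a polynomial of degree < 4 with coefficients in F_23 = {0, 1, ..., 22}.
a · b ≡ 21x^3 + 9x^2 + 17x + 2 (mod f(x))

Multiply in F_23[x]: a(x)·b(x) = (22x^3 + 18x^2 + 2x + 12)·(21x^3 + 9x^2 + 19x + 3) = 2x^6 + x^5 + x^4 + 11x^3 + 16x^2 + 4x + 13. This has degree ≥ 4, so divide by f(x) over F_23: 2x^6 + x^5 + x^4 + 11x^3 + 16x^2 + 4x + 13 = (2x^2 + 12x + 18)·(x^4 + 6x^3 + 13x^2 + x + 7) + (21x^3 + 9x^2 + 17x + 2). Hence a·b ≡ 21x^3 + 9x^2 + 17x + 2 (mod f). (F_23[x]/(f) is a field with 23^4 = 279841 elements since f is irreducible of degree 4.)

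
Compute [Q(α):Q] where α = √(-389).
[Q(α):Q] = 2

[Q(α):Q] equals the degree of the minimal polynomial of α. Here α^2 = -389 and x^2 + 389 is irreducible (d = -389 is squarefree, ≠ 1, hence not a square), so deg(m_α) = 2. Thus [Q(α):Q] = 2.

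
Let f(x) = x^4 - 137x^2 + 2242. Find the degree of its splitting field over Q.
[K : Q] = 4

Solving the quadratic in x^2: x^2 = (137 ± √(137^2 - 4·2242))/2 = (137 ± √9801)/2 = (137 ± 99)/2, giving x^2 = 118 or x^2 = 19. So f(x) = (x^2 - 118)(x^2 - 19) and the roots of f are ±√118, ±√19. Hence the splitting field is K = Q(√118, √19). Since 118 and 19 are distinct squarefree integers > 1, their product 2242 is not a perfect square, so √19 ∉ Q(√118). By the tower law [K:Q] = [Q(√118,√19):Q(√118)] · [Q(√118):Q] = 2 · 2 = 4.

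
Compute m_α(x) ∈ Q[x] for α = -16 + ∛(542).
m_α(x) = x^3 + 48x^2 + 768x + 3554

Set β = α + 16 = ∛(542), so β^3 = 542. Then (α + 16)^3 - 542 = 0, i.e. α is a root of g(x) = (x + 16)^3 - 542 = x^3 + 48x^2 + 768x + 3554. Since g(x) = h(x + 16) where h(x) = x^3 - 542, and h is irreducible over Q (because 542 is not a perfect cube, so h has no rational root, and a monic cubic with no rational root is irreducible), g is also irreducible (irreducibility is preserved under the substitution x → x + 16). Hence m_α(x) = x^3 + 48x^2 + 768x + 3554.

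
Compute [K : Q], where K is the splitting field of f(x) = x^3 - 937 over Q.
[K : Q] = 6

The roots of x^3 - 937 are ∛937, ω∛937, ω^2∛937 where ω = e^(2πi/3) is a primitive cube root of unity, so K = Q(∛937, ω). Now [Q(∛937):Q] = 3 (since 937 is not a perfect cube, x^3 - 937 is irreducible) and [Q(ω):Q] = 2. Both 2 and 3 divide [K:Q], and [K:Q] ≤ 3·2 = 6, so [K:Q] = 6. (Equivalently: Q(∛937) ⊂ R but ω ∉ R, so [K : Q(∛937)] = 2.)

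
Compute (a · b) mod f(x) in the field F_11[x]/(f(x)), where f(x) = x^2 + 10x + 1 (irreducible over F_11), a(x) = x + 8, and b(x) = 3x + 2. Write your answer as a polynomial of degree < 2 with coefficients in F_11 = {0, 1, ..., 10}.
a · b ≡ 7x + 2 (mod f(x))

Multiply in F_11[x]: a(x)·b(x) = (x + 8)·(3x + 2) = 3x^2 + 4x + 5. This has degree ≥ 2, so divide by f(x) over F_11: 3x^2 + 4x + 5 = (3)·(x^2 + 10x + 1) + (7x + 2). Hence a·b ≡ 7x + 2 (mod f). (F_11[x]/(f) is a field with 11^2 = 121 elements since f is irreducible of degree 2.)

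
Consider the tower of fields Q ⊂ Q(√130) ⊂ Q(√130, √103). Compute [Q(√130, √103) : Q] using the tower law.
[Q(√130, √103) : Q] = 4

[Q(√130):Q] = 2 (min poly x^2 - 130, irreducible since 130 is squarefree > 1). For the top step, suppose √103 ∈ Q(√130), say √103 = c + d√130 with c, d ∈ Q. Squaring: 103 = c^2 + 130d^2 + 2cd√130. Since √130 ∉ Q this forces 2cd = 0. If d = 0 then √103 = c ∈ Q, contradicting 103 squarefree > 1. If c = 0 then 103 = 130d^2, so 130·103 = (130d)^2 is a perfect square in Q — but 130·103 = 13390 is not a perfect square (since 130 and 103 are distinct squarefree integers). Contradiction. Hence √103 ∉ Q(√130), so x^2 - 103 stays irreducible over Q(√130) and [Q(√130, √103) : Q(√130)] = 2. By the tower law, [Q(√130, √103) : Q] = 2 · 2 = 4.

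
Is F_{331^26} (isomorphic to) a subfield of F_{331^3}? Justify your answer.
No: F_{331^26} is not a subfield of F_{331^3}

F_{p^m} embeds in F_{p^n} iff m | n. Here 26 ∤ 3 (since 3 = 0·26 + 3 with remainder 3 ≠ 0), so F_{331^26} is not a subfield of F_{331^3}. Equivalently: if it were, the tower law would give 26 = [F_{331^26}:F_331] dividing [F_{331^3}:F_331] = 3, contradiction.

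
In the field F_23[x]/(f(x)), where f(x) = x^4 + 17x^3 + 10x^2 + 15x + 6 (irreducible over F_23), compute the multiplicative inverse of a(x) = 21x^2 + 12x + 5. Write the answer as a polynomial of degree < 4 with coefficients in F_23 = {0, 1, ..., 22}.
a(x)^(-1) ≡ 2x^3 + 8x^2 + 2x + 4 (mod f(x))

Since f is irreducible over F_23, F_23[x]/(f) is a field and a(x) ≠ 0 has an inverse. Apply the extended Euclidean algorithm to f(x) and a(x) in F_23[x]: f(x) = (11x^2 + 11)·a(x) + (21x + 20);  a(x) = (x + 4)·(21x + 20) + (17). The last nonzero remainder is the constant 17 = gcd(f, a) in F_23. Back-substituting through the division chain expresses 17 = s(x)·a(x) + t(x)·f(x) with s(x) ≡ 11x^3 + 21x^2 + 11x + 22 (mod f), so (11x^3 + 21x^2 + 11x + 22)·a(x) ≡ 17 (mod f). Multiplying by 17^(-1) ≡ 19 in F_23 gives a(x)^(-1) ≡ 19·(11x^3 + 21x^2 + 11x + 22) ≡ 2x^3 + 8x^2 + 2x + 4 (mod f). Check: (21x^2 + 12x + 5)·(2x^3 + 8x^2 + 2x + 4) = 19x^5 + 8x^4 + 10x^3 + 10x^2 + 12x + 20 ≡ 1 (mod x^4 + 17x^3 + 10x^2 + 15x + 6).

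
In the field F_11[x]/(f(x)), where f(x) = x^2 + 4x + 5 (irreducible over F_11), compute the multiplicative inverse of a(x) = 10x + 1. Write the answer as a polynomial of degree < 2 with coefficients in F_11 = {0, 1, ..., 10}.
a(x)^(-1) ≡ 10x + 6 (mod f(x))

Since f is irreducible over F_11, F_11[x]/(f) is a field and a(x) ≠ 0 has an inverse. Apply the extended Euclidean algorithm to f(x) and a(x) in F_11[x]: f(x) = (10x + 6)·a(x) + (10). The last nonzero remainder is the constant 10 = gcd(f, a) in F_11. Back-substituting through the division chain expresses 10 = s(x)·a(x) + t(x)·f(x) with s(x) ≡ x + 5 (mod f), so (x + 5)·a(x) ≡ 10 (mod f). Multiplying by 10^(-1) ≡ 10 in F_11 gives a(x)^(-1) ≡ 10·(x + 5) ≡ 10x + 6 (mod f). Check: (10x + 1)·(10x + 6) = x^2 + 4x + 6 ≡ 1 (mod x^2 + 4x + 5).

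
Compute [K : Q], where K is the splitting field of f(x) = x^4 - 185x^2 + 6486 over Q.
[K : Q] = 4

Solving the quadratic in x^2: x^2 = (185 ± √(185^2 - 4·6486))/2 = (185 ± √8281)/2 = (185 ± 91)/2, giving x^2 = 47 or x^2 = 138. So f(x) = (x^2 - 47)(x^2 - 138) and the roots of f are ±√47, ±√138. Hence the splitting field is K = Q(√47, √138). Since 47 and 138 are distinct squarefree integers > 1, their product 6486 is not a perfect square, so √138 ∉ Q(√47). By the tower law [K:Q] = [Q(√47,√138):Q(√47)] · [Q(√47):Q] = 2 · 2 = 4.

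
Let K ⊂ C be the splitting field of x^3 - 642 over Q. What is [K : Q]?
[K : Q] = 6

The roots of x^3 - 642 are ∛642, ω∛642, ω^2∛642 where ω = e^(2πi/3) is a primitive cube root of unity, so K = Q(∛642, ω). Now [Q(∛642):Q] = 3 (since 642 is not a perfect cube, x^3 - 642 is irreducible) and [Q(ω):Q] = 2. Both 2 and 3 divide [K:Q], and [K:Q] ≤ 3·2 = 6, so [K:Q] = 6. (Equivalently: Q(∛642) ⊂ R but ω ∉ R, so [K : Q(∛642)] = 2.)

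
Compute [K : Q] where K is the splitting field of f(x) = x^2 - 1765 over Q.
[K : Q] = 2

f(x) = x^2 - 1765 factors as (x - √1765)(x + √1765). The splitting field is K = Q(√1765). Since 1765 is squarefree and > 1, it is not a perfect square, so x^2 - 1765 is irreducible over Q and [Q(√1765) : Q] = 2. Hence [K : Q] = 2.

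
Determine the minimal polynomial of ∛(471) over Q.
m_α(x) = x^3 - 471

α satisfies α^3 = 471, so x^3 - 471 annihilates α. By the rational root test, a rational root p/q (in lowest terms) of x^3 - 471 would satisfy p^3 = 471 q^3, forcing q = 1 and p^3 = 471; but 471 is not a perfect cube, contradiction. A monic cubic over Q with no rational root is irreducible (any nontrivial factorization would include a linear factor). Hence x^3 - 471 is the minimal polynomial of α, and in particular [Q(α):Q] = 3.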